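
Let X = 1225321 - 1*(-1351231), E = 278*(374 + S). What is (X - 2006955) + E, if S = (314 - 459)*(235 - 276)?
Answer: 2326279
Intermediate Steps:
S = 5945 (S = -145*(-41) = 5945)
E = 1756682 (E = 278*(374 + 5945) = 278*6319 = 1756682)
X = 2576552 (X = 1225321 + 1351231 = 2576552)
(X - 2006955) + E = (2576552 - 2006955) + 1756682 = 569597 + 1756682 = 2326279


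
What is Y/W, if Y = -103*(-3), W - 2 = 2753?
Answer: 309/2755 ≈ 0.11216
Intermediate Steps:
W = 2755 (W = 2 + 2753 = 2755)
Y = 309
Y/W = 309/2755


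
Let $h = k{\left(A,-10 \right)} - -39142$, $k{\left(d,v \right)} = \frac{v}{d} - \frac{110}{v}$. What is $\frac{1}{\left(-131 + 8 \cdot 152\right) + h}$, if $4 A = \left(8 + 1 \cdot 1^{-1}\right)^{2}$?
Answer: $\frac{81}{3259238} \approx 2.4852 \cdot 10^{-5}$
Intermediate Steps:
$A = \frac{81}{4}$ ($A = \frac{\left(8 + 1 \cdot 1^{-1}\right)^{2}}{4} = \frac{\left(8 + 1 \cdot 1\right)^{2}}{4} = \frac{\left(8 + 1\right)^{2}}{4} = \frac{9^{2}}{4} = \frac{1}{4} \cdot 81 = \frac{81}{4} \approx 20.25$)
$k{\left(d,v \right)} = - \frac{110}{v} + \frac{v}{d}$
$h = \frac{3171353}{81}$ ($h = \left(- \frac{110}{-10} - \frac{10}{\frac{81}{4}}\right) - -39142 = \left(\left(-110\right) \left(- \frac{1}{10}\right) - \frac{40}{81}\right) + 39142 = \left(11 - \frac{40}{81}\right) + 39142 = \frac{851}{81} + 39142 = \frac{3171353}{81} \approx 39153.0$)
$\frac{1}{\left(-131 + 8 \cdot 152\right) + h} = \frac{1}{\left(-131 + 8 \cdot 152\right) + \frac{3171353}{81}} = \frac{1}{\left(-131 + 1216\right) + \frac{3171353}{81}} = \frac{1}{1085 + \frac{3171353}{81}} = \frac{1}{\frac{3259238}{81}} = \frac{81}{3259238}$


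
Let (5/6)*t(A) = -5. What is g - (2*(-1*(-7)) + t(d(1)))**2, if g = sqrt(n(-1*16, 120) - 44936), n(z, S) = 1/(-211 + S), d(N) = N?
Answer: -64 + 3*I*sqrt(41346123)/91 ≈ -64.0 + 211.98*I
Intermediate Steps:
t(A) = -6 (t(A) = (6/5)*(-5) = -6)
g = 3*I*sqrt(41346123)/91 (g = sqrt(1/(-211 + 120) - 44936) = sqrt(1/(-91) - 44936) = sqrt(-1/91 - 44936) = sqrt(-4089177/91) = 3*I*sqrt(41346123)/91 ≈ 211.98*I)
g - (2*(-1*(-7)) + t(d(1)))**2 = 3*I*sqrt(41346123)/91 - (2*(-1*(-7)) - 6)**2 = 3*I*sqrt(41346123)/91 - (2*7 - 6)**2 = 3*I*sqrt(41346123)/91 - (14 - 6)**2 = 3*I*sqrt(41346123)/91 - 1*8**2 = 3*I*sqrt(41346123)/91 - 1*64 = 3*I*sqrt(41346123)/91 - 64 = -64 + 3*I*sqrt(41346123)/91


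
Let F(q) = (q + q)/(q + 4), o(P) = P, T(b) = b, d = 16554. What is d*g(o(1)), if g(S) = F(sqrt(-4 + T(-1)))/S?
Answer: 33108*sqrt(5)/(sqrt(5) - 4*I) ≈ 7882.9 + 14101.0*I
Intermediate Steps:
F(q) = 2*q/(4 + q) (F(q) = (2*q)/(4 + q) = 2*q/(4 + q))
g(S) = 2*I*sqrt(5)/(S*(4 + I*sqrt(5))) (g(S) = (2*sqrt(-4 - 1)/(4 + sqrt(-4 - 1)))/S = (2*sqrt(-5)/(4 + sqrt(-5)))/S = (2*(I*sqrt(5))/(4 + I*sqrt(5)))/S = (2*I*sqrt(5)/(4 + I*sqrt(5)))/S = 2*I*sqrt(5)/(S*(4 + I*sqrt(5))))
d*g(o(1)) = 16554*(2*sqrt(5)/(1*(sqrt(5) - 4*I))) = 16554*(2*sqrt(5)*1/(sqrt(5) - 4*I)) = 16554*(2*sqrt(5)/(sqrt(5) - 4*I)) = 33108*sqrt(5)/(sqrt(5) - 4*I)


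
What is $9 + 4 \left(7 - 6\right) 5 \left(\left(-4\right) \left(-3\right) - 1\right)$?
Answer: $229$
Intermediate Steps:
$9 + 4 \left(7 - 6\right) 5 \left(\left(-4\right) \left(-3\right) - 1\right) = 9 + 4 \cdot 1 \cdot 5 \left(12 - 1\right) = 9 + 4 \cdot 5 \cdot 11 = 9 + 4 \cdot 55 = 9 + 220 = 229$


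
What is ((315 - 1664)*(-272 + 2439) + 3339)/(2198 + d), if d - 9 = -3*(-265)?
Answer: -1459972/1501 ≈ -972.67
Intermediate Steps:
d = 804 (d = 9 - 3*(-265) = 9 + 795 = 804)
((315 - 1664)*(-272 + 2439) + 3339)/(2198 + d) = ((315 - 1664)*(-272 + 2439) + 3339)/(2198 + 804) = (-1349*2167 + 3339)/3002 = (-2923283 + 3339)*(1/3002) = -2919944*1/3002 = -1459972/1501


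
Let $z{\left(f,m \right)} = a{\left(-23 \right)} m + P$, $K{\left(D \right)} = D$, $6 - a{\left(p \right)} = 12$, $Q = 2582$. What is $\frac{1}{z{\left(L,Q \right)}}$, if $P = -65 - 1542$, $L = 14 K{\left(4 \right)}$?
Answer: $- \frac{1}{17099} \approx -5.8483 \cdot 10^{-5}$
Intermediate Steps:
$a{\left(p \right)} = -6$ ($a{\left(p \right)} = 6 - 12 = -6$)
$L = 56$ ($L = 14 \cdot 4 = 56$)
$P = -1607$
$z{\left(f,m \right)} = -1607 - 6 m$ ($z{\left(f,m \right)} = - 6 m - 1607 = -1607 - 6 m$)
$\frac{1}{z{\left(L,Q \right)}} = \frac{1}{-1607 - 15492} = \frac{1}{-17099} = - \frac{1}{17099}$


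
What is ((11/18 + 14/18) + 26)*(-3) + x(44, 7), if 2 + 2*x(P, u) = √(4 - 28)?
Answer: -499/6 + I*√6 ≈ -83.167 + 2.4495*I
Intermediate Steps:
x(P, u) = -1 + I*√6 (x(P, u) = -1 + √(4 - 28)/2 = -1 + √(-24)/2 = -1 + (2*I*√6)/2 = -1 + I*√6)
((11/18 + 14/18) + 26)*(-3) + x(44, 7) = ((11/18 + 14/18) + 26)*(-3) + (-1 + I*√6) = ((11*(1/18) + 14*(1/18)) + 26)*(-3) + (-1 + I*√6) = ((11/18 + 7/9) + 26)*(-3) + (-1 + I*√6) = (25/18 + 26)*(-3) + (-1 + I*√6) = (493/18)*(-3) + (-1 + I*√6) = -493/6 + (-1 + I*√6) = -499/6 + I*√6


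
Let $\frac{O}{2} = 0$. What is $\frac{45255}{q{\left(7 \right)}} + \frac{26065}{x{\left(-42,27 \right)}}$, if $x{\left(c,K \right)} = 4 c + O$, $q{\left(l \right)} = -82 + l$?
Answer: $- \frac{637181}{840} \approx -758.55$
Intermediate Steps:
$O = 0$ ($O = 2 \cdot 0 = 0$)
$x{\left(c,K \right)} = 4 c$ ($x{\left(c,K \right)} = 4 c + 0 = 4 c$)
$\frac{45255}{q{\left(7 \right)}} + \frac{26065}{x{\left(-42,27 \right)}} = \frac{45255}{-82 + 7} + \frac{26065}{4 \left(-42\right)} = \frac{45255}{-75} + \frac{26065}{-168} = 45255 \left(- \frac{1}{75}\right) + 26065 \left(- \frac{1}{168}\right) = - \frac{3017}{5} - \frac{26065}{168} = - \frac{637181}{840}$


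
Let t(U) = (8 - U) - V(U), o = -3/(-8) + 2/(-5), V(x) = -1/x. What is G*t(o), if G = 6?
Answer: -3837/20 ≈ -191.85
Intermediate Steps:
o = -1/40 (o = -3*(-⅛) + 2*(-⅕) = 3/8 - ⅖ = -1/40 ≈ -0.025000)
t(U) = 8 + 1/U - U (t(U) = (8 - U) - (-1)/U = (8 - U) + 1/U = 8 + 1/U - U)
G*t(o) = 6*(8 + 1/(-1/40) - 1*(-1/40)) = 6*(8 - 40 + 1/40) = 6*(-1279/40) = -3837/20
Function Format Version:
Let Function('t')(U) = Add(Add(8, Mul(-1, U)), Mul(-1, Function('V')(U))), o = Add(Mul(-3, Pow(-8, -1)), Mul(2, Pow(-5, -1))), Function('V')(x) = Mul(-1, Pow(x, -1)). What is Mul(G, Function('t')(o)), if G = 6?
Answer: Rational(-3837, 20) ≈ -191.85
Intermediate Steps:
o = Rational(-1, 40) (o = Add(Mul(-3, Rational(-1, 8)), Mul(2, Rational(-1, 5))) = Add(Rational(3, 8), Rational(-2, 5)) = Rational(-1, 40) ≈ -0.025000)
Function('t')(U) = Add(8, Pow(U, -1), Mul(-1, U)) (Function('t')(U) = Add(Add(8, Mul(-1, U)), Mul(-1, Mul(-1, Pow(U, -1)))) = Add(Add(8, Mul(-1, U)), Pow(U, -1)) = Add(8, Pow(U, -1), Mul(-1, U)))
Mul(G, Function('t')(o)) = Mul(6, Add(8, Pow(Rational(-1, 40), -1), Mul(-1, Rational(-1, 40)))) = Mul(6, Add(8, -40, Rational(1, 40))) = Mul(6, Rational(-1279, 40)) = Rational(-3837, 20)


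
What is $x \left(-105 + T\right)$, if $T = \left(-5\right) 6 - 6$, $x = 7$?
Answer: $-987$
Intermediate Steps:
$T = -36$ ($T = -30 - 6 = -36$)
$x \left(-105 + T\right) = 7 \left(-105 - 36\right) = 7 \left(-141\right) = -987$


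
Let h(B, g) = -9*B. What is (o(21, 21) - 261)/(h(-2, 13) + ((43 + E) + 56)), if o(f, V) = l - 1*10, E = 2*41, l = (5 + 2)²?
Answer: -222/199 ≈ -1.1156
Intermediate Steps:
l = 49 (l = 7² = 49)
E = 82
o(f, V) = 39 (o(f, V) = 49 - 1*10 = 49 - 10 = 39)
(o(21, 21) - 261)/(h(-2, 13) + ((43 + E) + 56)) = (39 - 261)/(-9*(-2) + ((43 + 82) + 56)) = -222/(18 + (125 + 56)) = -222/(18 + 181) = -222/199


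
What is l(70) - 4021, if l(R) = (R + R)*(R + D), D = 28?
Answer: 9699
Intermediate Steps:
l(R) = 2*R*(28 + R) (l(R) = (R + R)*(R + 28) = (2*R)*(28 + R) = 2*R*(28 + R))
l(70) - 4021 = 2*70*(28 + 70) - 4021 = 2*70*98 - 4021 = 13720 - 4021 = 9699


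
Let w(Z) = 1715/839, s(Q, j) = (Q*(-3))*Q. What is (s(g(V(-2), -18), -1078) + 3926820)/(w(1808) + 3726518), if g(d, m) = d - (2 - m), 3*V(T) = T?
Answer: 9880580824/9379650951 ≈ 1.0534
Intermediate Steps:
V(T) = T/3
g(d, m) = -2 + d + m (g(d, m) = d + (-2 + m) = -2 + d + m)
s(Q, j) = -3*Q² (s(Q, j) = (-3*Q)*Q = -3*Q²)
w(Z) = 1715/839 (w(Z) = 1715*(1/839) = 1715/839)
(s(g(V(-2), -18), -1078) + 3926820)/(w(1808) + 3726518) = (-3*(-2 + (⅓)*(-2) - 18)² + 3926820)/(1715/839 + 3726518) = (-3*(-2 - ⅔ - 18)² + 3926820)/(3126550317/839) = (-3*(-62/3)² + 3926820)*(839/3126550317) = (-3*3844/9 + 3926820)*(839/3126550317) = (-3844/3 + 3926820)*(839/3126550317) = (11776616/3)*(839/3126550317) = 9880580824/9379650951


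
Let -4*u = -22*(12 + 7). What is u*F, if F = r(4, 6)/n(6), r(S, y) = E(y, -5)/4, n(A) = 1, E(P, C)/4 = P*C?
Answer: -3135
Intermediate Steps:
E(P, C) = 4*C*P (E(P, C) = 4*(P*C) = 4*(C*P) = 4*C*P)
r(S, y) = -5*y (r(S, y) = (4*(-5)*y)/4 = -20*y*(¼) = -5*y)
u = 209/2 (u = -(-11)*(12 + 7)/2 = -(-11)*19/2 = -¼*(-418) = 209/2 ≈ 104.50)
F = -30 (F = -5*6/1 = -30*1 = -30)
u*F = (209/2)*(-30) = -3135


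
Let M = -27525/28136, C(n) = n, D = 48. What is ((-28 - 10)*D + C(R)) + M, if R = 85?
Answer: -48956029/28136 ≈ -1740.0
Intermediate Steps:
M = -27525/28136 (M = -27525*1/28136 = -27525/28136 ≈ -0.97828)
((-28 - 10)*D + C(R)) + M = ((-28 - 10)*48 + 85) - 27525/28136 = (-38*48 + 85) - 27525/28136 = (-1824 + 85) - 27525/28136 = -1739 - 27525/28136 = -48956029/28136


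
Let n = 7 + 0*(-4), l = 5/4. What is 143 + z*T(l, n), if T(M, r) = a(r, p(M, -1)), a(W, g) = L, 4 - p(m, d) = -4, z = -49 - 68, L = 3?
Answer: -208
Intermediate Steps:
l = 5/4 (l = 5*(¼) = 5/4 ≈ 1.2500)
z = -117
p(m, d) = 8 (p(m, d) = 4 - 1*(-4) = 4 + 4 = 8)
n = 7 (n = 7 + 0 = 7)
a(W, g) = 3
T(M, r) = 3
143 + z*T(l, n) = 143 - 117*3 = 143 - 351 = -208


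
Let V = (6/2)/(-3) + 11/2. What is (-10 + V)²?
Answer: 121/4 ≈ 30.250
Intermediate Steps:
V = 9/2 (V = (6*(½))*(-⅓) + 11*(½) = 3*(-⅓) + 11/2 = -1 + 11/2 = 9/2 ≈ 4.5000)
(-10 + V)² = (-10 + 9/2)² = (-11/2)² = 121/4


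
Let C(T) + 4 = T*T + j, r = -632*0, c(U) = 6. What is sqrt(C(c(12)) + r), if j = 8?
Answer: 2*sqrt(10) ≈ 6.3246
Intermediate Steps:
r = 0
C(T) = 4 + T**2 (C(T) = -4 + (T*T + 8) = -4 + (T**2 + 8) = -4 + (8 + T**2) = 4 + T**2)
sqrt(C(c(12)) + r) = sqrt((4 + 6**2) + 0) = sqrt((4 + 36) + 0) = sqrt(40 + 0) = sqrt(40) = 2*sqrt(10)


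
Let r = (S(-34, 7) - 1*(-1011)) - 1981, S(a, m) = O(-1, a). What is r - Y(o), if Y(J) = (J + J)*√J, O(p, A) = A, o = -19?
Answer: -1004 + 38*I*√19 ≈ -1004.0 + 165.64*I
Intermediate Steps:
S(a, m) = a
Y(J) = 2*J^(3/2) (Y(J) = (2*J)*√J = 2*J^(3/2))
r = -1004 (r = (-34 - 1*(-1011)) - 1981 = (-34 + 1011) - 1981 = 977 - 1981 = -1004)
r - Y(o) = -1004 - 2*(-19)^(3/2) = -1004 - 2*(-19*I*√19) = -1004 - (-38)*I*√19 = -1004 + 38*I*√19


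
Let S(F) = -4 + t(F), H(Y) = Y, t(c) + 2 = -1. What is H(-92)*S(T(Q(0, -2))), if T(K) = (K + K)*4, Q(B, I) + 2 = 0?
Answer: 644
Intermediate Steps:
t(c) = -3 (t(c) = -2 - 1 = -3)
Q(B, I) = -2 (Q(B, I) = -2 + 0 = -2)
T(K) = 8*K (T(K) = (2*K)*4 = 8*K)
S(F) = -7 (S(F) = -4 - 3 = -7)
H(-92)*S(T(Q(0, -2))) = -92*(-7) = 644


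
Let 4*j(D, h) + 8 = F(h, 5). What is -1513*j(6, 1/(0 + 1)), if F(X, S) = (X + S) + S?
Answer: -4539/4 ≈ -1134.8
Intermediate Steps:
F(X, S) = X + 2*S (F(X, S) = (S + X) + S = X + 2*S)
j(D, h) = 1/2 + h/4 (j(D, h) = -2 + (h + 2*5)/4 = -2 + (h + 10)/4 = -2 + (10 + h)/4 = -2 + (5/2 + h/4) = 1/2 + h/4)
-1513*j(6, 1/(0 + 1)) = -1513*(1/2 + 1/(4*(0 + 1))) = -1513*(1/2 + (1/4)/1) = -1513*(1/2 + (1/4)*1) = -1513*(1/2 + 1/4) = -1513*3/4 = -4539/4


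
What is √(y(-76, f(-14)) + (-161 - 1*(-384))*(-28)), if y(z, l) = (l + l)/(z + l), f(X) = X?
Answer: 7*I*√28670/15 ≈ 79.017*I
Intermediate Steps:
y(z, l) = 2*l/(l + z) (y(z, l) = (2*l)/(l + z) = 2*l/(l + z))
√(y(-76, f(-14)) + (-161 - 1*(-384))*(-28)) = √(2*(-14)/(-14 - 76) + (-161 - 1*(-384))*(-28)) = √(2*(-14)/(-90) + (-161 + 384)*(-28)) = √(2*(-14)*(-1/90) + 223*(-28)) = √(14/45 - 6244) = √(-280966/45) = 7*I*√28670/15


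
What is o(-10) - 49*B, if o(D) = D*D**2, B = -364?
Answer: 16836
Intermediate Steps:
o(D) = D**3
o(-10) - 49*B = (-10)**3 - 49*(-364) = -1000 + 17836 = 16836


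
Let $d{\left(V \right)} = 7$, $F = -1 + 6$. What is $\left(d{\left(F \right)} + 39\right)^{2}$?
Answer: $2116$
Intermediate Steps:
$F = 5$
$\left(d{\left(F \right)} + 39\right)^{2} = \left(7 + 39\right)^{2} = 46^{2} = 2116$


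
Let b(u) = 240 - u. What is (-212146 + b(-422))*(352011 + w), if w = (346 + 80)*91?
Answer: -82643083068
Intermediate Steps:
w = 38766 (w = 426*91 = 38766)
(-212146 + b(-422))*(352011 + w) = (-212146 + (240 - 1*(-422)))*(352011 + 38766) = (-212146 + (240 + 422))*390777 = (-212146 + 662)*390777 = -211484*390777 = -82643083068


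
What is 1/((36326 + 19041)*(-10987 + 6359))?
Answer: -1/256238476 ≈ -3.9026e-9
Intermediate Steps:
1/((36326 + 19041)*(-10987 + 6359)) = 1/(55367*(-4628)) = 1/(-256238476) = -1/256238476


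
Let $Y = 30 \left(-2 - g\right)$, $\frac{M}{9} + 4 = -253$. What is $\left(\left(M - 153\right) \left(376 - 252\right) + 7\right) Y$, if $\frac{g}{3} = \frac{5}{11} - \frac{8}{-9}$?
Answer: $\frac{608496230}{11} \approx 5.5318 \cdot 10^{7}$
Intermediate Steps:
$M = -2313$ ($M = -36 + 9 \left(-253\right) = -36 - 2277 = -2313$)
$g = \frac{133}{33}$ ($g = 3 \left(\frac{5}{11} - \frac{8}{-9}\right) = 3 \left(5 \cdot \frac{1}{11} - - \frac{8}{9}\right) = 3 \left(\frac{5}{11} + \frac{8}{9}\right) = 3 \cdot \frac{133}{99} = \frac{133}{33} \approx 4.0303$)
$Y = - \frac{1990}{11}$ ($Y = 30 \left(-2 - \frac{133}{33}\right) = 30 \left(- \frac{199}{33}\right) = - \frac{1990}{11} \approx -180.91$)
$\left(\left(M - 153\right) \left(376 - 252\right) + 7\right) Y = \left(\left(-2313 - 153\right) \left(376 - 252\right) + 7\right) \left(- \frac{1990}{11}\right) = \left(\left(-2466\right) 124 + 7\right) \left(- \frac{1990}{11}\right) = \left(-305784 + 7\right) \left(- \frac{1990}{11}\right) = \left(-305777\right) \left(- \frac{1990}{11}\right) = \frac{608496230}{11}$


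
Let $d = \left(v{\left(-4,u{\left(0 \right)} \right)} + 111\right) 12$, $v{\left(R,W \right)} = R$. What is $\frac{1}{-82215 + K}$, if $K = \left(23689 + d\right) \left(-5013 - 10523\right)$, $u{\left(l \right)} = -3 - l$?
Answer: $- \frac{1}{388062743} \approx -2.5769 \cdot 10^{-9}$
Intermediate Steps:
$d = 1284$ ($d = \left(-4 + 111\right) 12 = 107 \cdot 12 = 1284$)
$K = -387980528$ ($K = \left(23689 + 1284\right) \left(-5013 - 10523\right) = 24973 \left(-15536\right) = -387980528$)
$\frac{1}{-82215 + K} = \frac{1}{-82215 - 387980528} = \frac{1}{-388062743} = - \frac{1}{388062743}$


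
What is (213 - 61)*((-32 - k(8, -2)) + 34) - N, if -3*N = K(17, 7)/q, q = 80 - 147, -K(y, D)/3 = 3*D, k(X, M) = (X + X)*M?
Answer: 346277/67 ≈ 5168.3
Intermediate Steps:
k(X, M) = 2*M*X (k(X, M) = (2*X)*M = 2*M*X)
K(y, D) = -9*D
q = -67
N = -21/67 (N = -(-9*7)/(3*(-67)) = -(-21)*(-1)/67 = -1/3*63/67 = -21/67 ≈ -0.31343)
(213 - 61)*((-32 - k(8, -2)) + 34) - N = (213 - 61)*((-32 - 2*(-2)*8) + 34) - 1*(-21/67) = 152*((-32 - 1*(-32)) + 34) + 21/67 = 152*((-32 + 32) + 34) + 21/67 = 152*(0 + 34) + 21/67 = 152*34 + 21/67 = 5168 + 21/67 = 346277/67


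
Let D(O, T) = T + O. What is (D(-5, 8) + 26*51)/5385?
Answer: 443/1795 ≈ 0.24680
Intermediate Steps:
D(O, T) = O + T
(D(-5, 8) + 26*51)/5385 = ((-5 + 8) + 26*51)/5385 = (3 + 1326)*(1/5385) = 1329*(1/5385) = 443/1795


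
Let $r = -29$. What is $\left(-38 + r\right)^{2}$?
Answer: $4489$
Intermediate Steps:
$\left(-38 + r\right)^{2} = \left(-38 - 29\right)^{2} = \left(-67\right)^{2} = 4489$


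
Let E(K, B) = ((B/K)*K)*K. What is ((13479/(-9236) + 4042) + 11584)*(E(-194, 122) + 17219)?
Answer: -930643949393/9236 ≈ -1.0076e+8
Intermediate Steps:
E(K, B) = B*K
((13479/(-9236) + 4042) + 11584)*(E(-194, 122) + 17219) = ((13479/(-9236) + 4042) + 11584)*(122*(-194) + 17219) = ((13479*(-1/9236) + 4042) + 11584)*(-23668 + 17219) = ((-13479/9236 + 4042) + 11584)*(-6449) = (37318433/9236 + 11584)*(-6449) = (144308257/9236)*(-6449) = -930643949393/9236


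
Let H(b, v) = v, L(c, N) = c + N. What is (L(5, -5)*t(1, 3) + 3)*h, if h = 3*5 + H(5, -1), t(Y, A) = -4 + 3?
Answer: 42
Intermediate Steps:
L(c, N) = N + c
t(Y, A) = -1
h = 14 (h = 3*5 - 1 = 15 - 1 = 14)
(L(5, -5)*t(1, 3) + 3)*h = ((-5 + 5)*(-1) + 3)*14 = (0*(-1) + 3)*14 = (0 + 3)*14 = 3*14 = 42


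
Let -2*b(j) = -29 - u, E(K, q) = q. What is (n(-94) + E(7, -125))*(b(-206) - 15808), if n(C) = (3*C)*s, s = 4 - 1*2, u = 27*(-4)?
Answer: 21837855/2 ≈ 1.0919e+7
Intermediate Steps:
u = -108
s = 2 (s = 4 - 2 = 2)
b(j) = -79/2 (b(j) = -(-29 - 1*(-108))/2 = -(-29 + 108)/2 = -½*79 = -79/2)
n(C) = 6*C (n(C) = (3*C)*2 = 6*C)
(n(-94) + E(7, -125))*(b(-206) - 15808) = (6*(-94) - 125)*(-79/2 - 15808) = (-564 - 125)*(-31695/2) = -689*(-31695/2) = 21837855/2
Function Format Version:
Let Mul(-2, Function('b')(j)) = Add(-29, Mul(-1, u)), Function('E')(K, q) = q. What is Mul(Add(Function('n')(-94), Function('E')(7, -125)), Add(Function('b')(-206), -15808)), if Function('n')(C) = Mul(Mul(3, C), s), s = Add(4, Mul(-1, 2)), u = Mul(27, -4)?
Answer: Rational(21837855, 2) ≈ 1.0919e+7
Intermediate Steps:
u = -108
s = 2 (s = Add(4, -2) = 2)
Function('b')(j) = Rational(-79, 2) (Function('b')(j) = Mul(Rational(-1, 2), Add(-29, Mul(-1, -108))) = Mul(Rational(-1, 2), Add(-29, 108)) = Mul(Rational(-1, 2), 79) = Rational(-79, 2))
Function('n')(C) = Mul(6, C) (Function('n')(C) = Mul(Mul(3, C), 2) = Mul(6, C))
Mul(Add(Function('n')(-94), Function('E')(7, -125)), Add(Function('b')(-206), -15808)) = Mul(Add(Mul(6, -94), -125), Add(Rational(-79, 2), -15808)) = Mul(Add(-564, -125), Rational(-31695, 2)) = Mul(-689, Rational(-31695, 2)) = Rational(21837855, 2)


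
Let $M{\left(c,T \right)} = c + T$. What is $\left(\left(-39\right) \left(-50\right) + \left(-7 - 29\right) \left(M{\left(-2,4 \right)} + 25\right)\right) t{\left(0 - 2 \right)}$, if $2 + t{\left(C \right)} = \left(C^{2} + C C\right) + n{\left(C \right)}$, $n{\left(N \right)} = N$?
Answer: $3912$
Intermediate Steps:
$M{\left(c,T \right)} = T + c$
$t{\left(C \right)} = -2 + C + 2 C^{2}$ ($t{\left(C \right)} = -2 + \left(\left(C^{2} + C C\right) + C\right) = -2 + \left(\left(C^{2} + C^{2}\right) + C\right) = -2 + \left(2 C^{2} + C\right) = -2 + \left(C + 2 C^{2}\right) = -2 + C + 2 C^{2}$)
$\left(\left(-39\right) \left(-50\right) + \left(-7 - 29\right) \left(M{\left(-2,4 \right)} + 25\right)\right) t{\left(0 - 2 \right)} = \left(\left(-39\right) \left(-50\right) + \left(-7 - 29\right) \left(\left(4 - 2\right) + 25\right)\right) \left(-2 + \left(0 - 2\right) + 2 \left(0 - 2\right)^{2}\right) = \left(1950 - 36 \left(2 + 25\right)\right) \left(-2 - 2 + 2 \left(-2\right)^{2}\right) = \left(1950 - 972\right) \left(-2 - 2 + 2 \cdot 4\right) = \left(1950 - 972\right) \left(-2 - 2 + 8\right) = 978 \cdot 4 = 3912$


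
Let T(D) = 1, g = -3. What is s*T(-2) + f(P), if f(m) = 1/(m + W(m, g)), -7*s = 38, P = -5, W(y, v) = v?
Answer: -311/56 ≈ -5.5536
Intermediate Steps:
s = -38/7 (s = -1/7*38 = -38/7 ≈ -5.4286)
f(m) = 1/(-3 + m) (f(m) = 1/(m - 3) = 1/(-3 + m))
s*T(-2) + f(P) = -38/7*1 + 1/(-3 - 5) = -38/7 + 1/(-8) = -38/7 - 1/8 = -311/56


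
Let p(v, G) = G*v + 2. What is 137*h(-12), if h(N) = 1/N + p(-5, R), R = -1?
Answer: 11371/12 ≈ 947.58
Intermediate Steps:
p(v, G) = 2 + G*v
h(N) = 7 + 1/N (h(N) = 1/N + (2 - 1*(-5)) = 1/N + (2 + 5) = 1/N + 7 = 7 + 1/N)
137*h(-12) = 137*(7 + 1/(-12)) = 137*(7 - 1/12) = 137*(83/12) = 11371/12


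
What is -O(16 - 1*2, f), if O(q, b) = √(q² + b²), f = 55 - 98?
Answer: -√2045 ≈ -45.222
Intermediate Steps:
f = -43
O(q, b) = √(b² + q²)
-O(16 - 1*2, f) = -√((-43)² + (16 - 1*2)²) = -√(1849 + (16 - 2)²) = -√(1849 + 14²) = -√(1849 + 196) = -√2045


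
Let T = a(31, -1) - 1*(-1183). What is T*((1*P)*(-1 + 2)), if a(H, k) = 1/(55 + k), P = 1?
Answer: 63883/54 ≈ 1183.0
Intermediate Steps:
T = 63883/54 (T = 1/(55 - 1) - 1*(-1183) = 1/54 + 1183 = 63883/54 ≈ 1183.0)
T*((1*P)*(-1 + 2)) = 63883*((1*1)*(-1 + 2))/54 = 63883*(1*1)/54 = (63883/54)*1 = 63883/54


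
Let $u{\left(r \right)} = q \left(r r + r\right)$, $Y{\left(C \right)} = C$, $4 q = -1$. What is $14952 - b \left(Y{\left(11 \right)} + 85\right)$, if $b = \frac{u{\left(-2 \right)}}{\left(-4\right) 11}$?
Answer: $\frac{164460}{11} \approx 14951.0$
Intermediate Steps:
$q = - \frac{1}{4}$ ($q = \frac{1}{4} \left(-1\right) = - \frac{1}{4} \approx -0.25$)
$u{\left(r \right)} = - \frac{r}{4} - \frac{r^{2}}{4}$ ($u{\left(r \right)} = - \frac{r r + r}{4} = - \frac{r^{2} + r}{4} = - \frac{r + r^{2}}{4} = - \frac{r}{4} - \frac{r^{2}}{4}$)
$b = \frac{1}{88}$ ($b = \frac{\left(- \frac{1}{4}\right) \left(-2\right) \left(1 - 2\right)}{\left(-4\right) 11} = \frac{\left(- \frac{1}{4}\right) \left(-2\right) \left(-1\right)}{-44} = \left(- \frac{1}{2}\right) \left(- \frac{1}{44}\right) = \frac{1}{88} \approx 0.011364$)
$14952 - b \left(Y{\left(11 \right)} + 85\right) = 14952 - \frac{11 + 85}{88} = 14952 - \frac{1}{88} \cdot 96 = 14952 - \frac{12}{11} = \frac{164460}{11}$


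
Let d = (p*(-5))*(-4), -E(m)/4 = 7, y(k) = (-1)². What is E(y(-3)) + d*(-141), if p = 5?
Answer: -14128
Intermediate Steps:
y(k) = 1
E(m) = -28 (E(m) = -4*7 = -28)
d = 100 (d = (5*(-5))*(-4) = -25*(-4) = 100)
E(y(-3)) + d*(-141) = -28 + 100*(-141) = -28 - 14100 = -14128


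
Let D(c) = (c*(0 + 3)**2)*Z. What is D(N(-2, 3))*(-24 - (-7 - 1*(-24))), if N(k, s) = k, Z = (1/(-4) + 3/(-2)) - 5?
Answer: -9963/2 ≈ -4981.5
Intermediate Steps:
Z = -27/4 (Z = (1*(-1/4) + 3*(-1/2)) - 5 = (-1/4 - 3/2) - 5 = -7/4 - 5 = -27/4 ≈ -6.7500)
D(c) = -243*c/4 (D(c) = (c*(0 + 3)**2)*(-27/4) = (c*3**2)*(-27/4) = (c*9)*(-27/4) = (9*c)*(-27/4) = -243*c/4)
D(N(-2, 3))*(-24 - (-7 - 1*(-24))) = (-243/4*(-2))*(-24 - (-7 - 1*(-24))) = 243*(-24 - (-7 + 24))/2 = 243*(-24 - 1*17)/2 = 243*(-24 - 17)/2 = (243/2)*(-41) = -9963/2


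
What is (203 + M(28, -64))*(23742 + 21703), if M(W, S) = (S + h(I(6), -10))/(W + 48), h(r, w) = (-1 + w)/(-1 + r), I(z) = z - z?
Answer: 698716875/76 ≈ 9.1936e+6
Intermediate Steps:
I(z) = 0
h(r, w) = (-1 + w)/(-1 + r)
M(W, S) = (11 + S)/(48 + W) (M(W, S) = (S + (-1 - 10)/(-1 + 0))/(W + 48) = (S - 11/(-1))/(48 + W) = (S - 1*(-11))/(48 + W) = (S + 11)/(48 + W) = (11 + S)/(48 + W))
(203 + M(28, -64))*(23742 + 21703) = (203 + (11 - 64)/(48 + 28))*(23742 + 21703) = (203 - 53/76)*45445 = (15375/76)*45445 = 698716875/76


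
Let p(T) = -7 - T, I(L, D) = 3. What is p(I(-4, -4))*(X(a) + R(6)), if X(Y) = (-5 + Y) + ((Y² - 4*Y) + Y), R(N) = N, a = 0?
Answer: -10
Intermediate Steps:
X(Y) = -5 + Y² - 2*Y (X(Y) = (-5 + Y) + (Y² - 3*Y) = -5 + Y² - 2*Y)
p(I(-4, -4))*(X(a) + R(6)) = (-7 - 1*3)*((-5 + 0² - 2*0) + 6) = (-7 - 3)*((-5 + 0 + 0) + 6) = -10*(-5 + 6) = -10*1 = -10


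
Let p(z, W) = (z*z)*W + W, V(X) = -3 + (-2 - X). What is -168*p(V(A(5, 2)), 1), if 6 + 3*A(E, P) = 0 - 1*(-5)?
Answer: -11480/3 ≈ -3826.7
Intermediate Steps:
A(E, P) = -⅓ (A(E, P) = -2 + (0 - 1*(-5))/3 = -2 + (0 + 5)/3 = -2 + (⅓)*5 = -2 + 5/3 = -⅓)
V(X) = -5 - X
p(z, W) = W + W*z² (p(z, W) = z²*W + W = W*z² + W = W + W*z²)
-168*p(V(A(5, 2)), 1) = -168*(1 + (-5 - 1*(-⅓))²) = -168*(1 + (-5 + ⅓)²) = -168*(1 + (-14/3)²) = -168*(1 + 196/9) = -168*205/9 = -11480/3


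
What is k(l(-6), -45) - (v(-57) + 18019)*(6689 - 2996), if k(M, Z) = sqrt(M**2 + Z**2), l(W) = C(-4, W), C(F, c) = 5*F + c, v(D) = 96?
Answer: -66898695 + sqrt(2701) ≈ -6.6899e+7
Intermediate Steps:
C(F, c) = c + 5*F
l(W) = -20 + W (l(W) = W + 5*(-4) = W - 20 = -20 + W)
k(l(-6), -45) - (v(-57) + 18019)*(6689 - 2996) = sqrt((-20 - 6)**2 + (-45)**2) - (96 + 18019)*(6689 - 2996) = sqrt((-26)**2 + 2025) - 18115*3693 = sqrt(676 + 2025) - 1*66898695 = sqrt(2701) - 66898695 = -66898695 + sqrt(2701)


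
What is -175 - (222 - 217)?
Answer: -180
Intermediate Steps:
-175 - (222 - 217) = -175 - 1*5 = -175 - 5 = -180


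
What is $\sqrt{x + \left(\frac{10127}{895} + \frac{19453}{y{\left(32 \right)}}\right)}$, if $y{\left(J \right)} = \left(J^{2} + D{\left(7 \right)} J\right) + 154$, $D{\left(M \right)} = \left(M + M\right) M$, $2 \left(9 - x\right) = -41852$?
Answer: $\frac{\sqrt{312325517375383890}}{3861030} \approx 144.74$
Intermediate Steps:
$x = 20935$ ($x = 9 - -20926 = 9 + 20926 = 20935$)
$D{\left(M \right)} = 2 M^{2}$ ($D{\left(M \right)} = 2 M M = 2 M^{2}$)
$y{\left(J \right)} = 154 + J^{2} + 98 J$ ($y{\left(J \right)} = \left(J^{2} + 2 \cdot 7^{2} J\right) + 154 = \left(J^{2} + 2 \cdot 49 J\right) + 154 = \left(J^{2} + 98 J\right) + 154 = 154 + J^{2} + 98 J$)
$\sqrt{x + \left(\frac{10127}{895} + \frac{19453}{y{\left(32 \right)}}\right)} = \sqrt{20935 + \left(\frac{10127}{895} + \frac{19453}{154 + 32^{2} + 98 \cdot 32}\right)} = \sqrt{20935 + \left(10127 \cdot \frac{1}{895} + \frac{19453}{154 + 1024 + 3136}\right)} = \sqrt{20935 + \left(\frac{10127}{895} + \frac{19453}{4314}\right)} = \sqrt{20935 + \frac{61098313}{3861030}} = \sqrt{\frac{80891761363}{3861030}} = \frac{\sqrt{312325517375383890}}{3861030}$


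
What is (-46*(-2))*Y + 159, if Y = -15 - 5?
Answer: -1681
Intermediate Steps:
Y = -20
(-46*(-2))*Y + 159 = -46*(-2)*(-20) + 159 = 92*(-20) + 159 = -1840 + 159 = -1681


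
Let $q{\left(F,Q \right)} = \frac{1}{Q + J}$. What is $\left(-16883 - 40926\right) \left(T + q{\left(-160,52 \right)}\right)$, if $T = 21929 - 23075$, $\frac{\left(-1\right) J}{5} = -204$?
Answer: $\frac{71018992399}{1072} \approx 6.6249 \cdot 10^{7}$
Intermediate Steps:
$J = 1020$ ($J = \left(-5\right) \left(-204\right) = 1020$)
$T = -1146$ ($T = 21929 - 23075 = -1146$)
$q{\left(F,Q \right)} = \frac{1}{1020 + Q}$ ($q{\left(F,Q \right)} = \frac{1}{Q + 1020} = \frac{1}{1020 + Q}$)
$\left(-16883 - 40926\right) \left(T + q{\left(-160,52 \right)}\right) = \left(-16883 - 40926\right) \left(-1146 + \frac{1}{1020 + 52}\right) = - 57809 \left(-1146 + \frac{1}{1072}\right) = \left(-57809\right) \left(- \frac{1228511}{1072}\right) = \frac{71018992399}{1072}$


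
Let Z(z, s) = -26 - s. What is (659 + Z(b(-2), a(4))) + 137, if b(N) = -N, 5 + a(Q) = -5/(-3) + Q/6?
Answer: 2318/3 ≈ 772.67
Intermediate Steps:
a(Q) = -10/3 + Q/6 (a(Q) = -5 + (-5/(-3) + Q/6) = -5 + (-5*(-1/3) + Q*(1/6)) = -5 + (5/3 + Q/6) = -10/3 + Q/6)
(659 + Z(b(-2), a(4))) + 137 = (659 + (-26 - (-10/3 + (1/6)*4))) + 137 = (659 + (-26 - (-10/3 + 2/3))) + 137 = (659 + (-26 - 1*(-8/3))) + 137 = (659 + (-26 + 8/3)) + 137 = (659 - 70/3) + 137 = 1907/3 + 137 = 2318/3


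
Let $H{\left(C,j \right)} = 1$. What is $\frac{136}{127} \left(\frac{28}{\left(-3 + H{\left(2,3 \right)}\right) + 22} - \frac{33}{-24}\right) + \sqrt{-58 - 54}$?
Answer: $\frac{1887}{635} + 4 i \sqrt{7} \approx 2.9717 + 10.583 i$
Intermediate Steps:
$\frac{136}{127} \left(\frac{28}{\left(-3 + H{\left(2,3 \right)}\right) + 22} - \frac{33}{-24}\right) + \sqrt{-58 - 54} = \frac{136}{127} \left(\frac{28}{\left(-3 + 1\right) + 22} - \frac{33}{-24}\right) + \sqrt{-58 - 54} = 136 \cdot \frac{1}{127} \left(\frac{28}{-2 + 22} - - \frac{11}{8}\right) + \sqrt{-112} = \frac{136 \left(\frac{28}{20} + \frac{11}{8}\right)}{127} + 4 i \sqrt{7} = \frac{136 \left(28 \cdot \frac{1}{20} + \frac{11}{8}\right)}{127} + 4 i \sqrt{7} = \frac{136 \left(\frac{7}{5} + \frac{11}{8}\right)}{127} + 4 i \sqrt{7} = \frac{136}{127} \cdot \frac{111}{40} + 4 i \sqrt{7} = \frac{1887}{635} + 4 i \sqrt{7}$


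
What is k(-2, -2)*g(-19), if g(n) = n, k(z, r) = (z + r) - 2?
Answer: 114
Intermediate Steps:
k(z, r) = -2 + r + z (k(z, r) = (r + z) - 2 = -2 + r + z)
k(-2, -2)*g(-19) = (-2 - 2 - 2)*(-19) = -6*(-19) = 114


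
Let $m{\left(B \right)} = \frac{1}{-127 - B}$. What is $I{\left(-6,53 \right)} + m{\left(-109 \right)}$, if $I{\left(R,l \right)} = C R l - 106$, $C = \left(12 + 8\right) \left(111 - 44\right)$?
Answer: $- \frac{7672069}{18} \approx -4.2623 \cdot 10^{5}$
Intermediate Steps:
$C = 1340$ ($C = 20 \cdot 67 = 1340$)
$I{\left(R,l \right)} = -106 + 1340 R l$ ($I{\left(R,l \right)} = 1340 R l - 106 = -106 + 1340 R l$)
$I{\left(-6,53 \right)} + m{\left(-109 \right)} = \left(-106 + 1340 \left(-6\right) 53\right) - \frac{1}{127 - 109} = \left(-106 - 426120\right) - \frac{1}{18} = -426226 - \frac{1}{18} = - \frac{7672069}{18}$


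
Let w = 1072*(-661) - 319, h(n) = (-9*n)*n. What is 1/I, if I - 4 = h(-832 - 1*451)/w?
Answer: 708911/17650445 ≈ 0.040164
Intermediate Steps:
h(n) = -9*n²
w = -708911 (w = -708592 - 319 = -708911)
I = 17650445/708911 (I = 4 - 9*(-832 - 1*451)²/(-708911) = 4 - 9*(-832 - 451)²*(-1/708911) = 4 - 9*(-1283)²*(-1/708911) = 4 - 9*1646089*(-1/708911) = 4 - 14814801*(-1/708911) = 4 + 14814801/708911 = 17650445/708911 ≈ 24.898)
1/I = 1/(17650445/708911) = 708911/17650445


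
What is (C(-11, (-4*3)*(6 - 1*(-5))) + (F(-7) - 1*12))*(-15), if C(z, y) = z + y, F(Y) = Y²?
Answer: 1590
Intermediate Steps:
C(z, y) = y + z
(C(-11, (-4*3)*(6 - 1*(-5))) + (F(-7) - 1*12))*(-15) = (((-4*3)*(6 - 1*(-5)) - 11) + ((-7)² - 1*12))*(-15) = ((-12*(6 + 5) - 11) + (49 - 12))*(-15) = ((-12*11 - 11) + 37)*(-15) = ((-132 - 11) + 37)*(-15) = (-143 + 37)*(-15) = -106*(-15) = 1590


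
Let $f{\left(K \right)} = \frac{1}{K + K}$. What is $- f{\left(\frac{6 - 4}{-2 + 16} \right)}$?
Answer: $- \frac{7}{2} \approx -3.5$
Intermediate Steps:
$f{\left(K \right)} = \frac{1}{2 K}$
$- f{\left(\frac{6 - 4}{-2 + 16} \right)} = - \frac{1}{2 \frac{6 - 4}{-2 + 16}} = - \frac{1}{2 \cdot \frac{2}{14}} = - \frac{1}{2 \cdot 2 \cdot \frac{1}{14}} = - \frac{\frac{1}{\frac{1}{7}}}{2} = - \frac{7}{2}$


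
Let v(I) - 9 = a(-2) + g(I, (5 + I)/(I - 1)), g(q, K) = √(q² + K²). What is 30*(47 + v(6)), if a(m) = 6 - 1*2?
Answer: 1800 + 6*√1021 ≈ 1991.7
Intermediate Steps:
a(m) = 4 (a(m) = 6 - 2 = 4)
g(q, K) = √(K² + q²)
v(I) = 13 + √(I² + (5 + I)²/(-1 + I)²) (v(I) = 9 + (4 + √(((5 + I)/(I - 1))² + I²)) = 9 + (4 + √(((5 + I)/(-1 + I))² + I²)) = 9 + (4 + √((5 + I)²/(-1 + I)² + I²)) = 9 + (4 + √(I² + (5 + I)²/(-1 + I)²)) = 13 + √(I² + (5 + I)²/(-1 + I)²))
30*(47 + v(6)) = 30*(47 + (13 + √(6² + (5 + 6)²/(-1 + 6)²))) = 30*(47 + (13 + √(36 + 11²/5²))) = 30*(47 + (13 + √(36 + (1/25)*121))) = 30*(47 + (13 + √(36 + 121/25))) = 30*(47 + (13 + √(1021/25))) = 30*(47 + (13 + √1021/5)) = 30*(60 + √1021/5) = 1800 + 6*√1021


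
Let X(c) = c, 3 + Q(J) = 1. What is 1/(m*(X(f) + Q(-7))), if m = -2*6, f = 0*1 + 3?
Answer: -1/12 ≈ -0.083333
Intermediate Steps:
Q(J) = -2 (Q(J) = -3 + 1 = -2)
f = 3 (f = 0 + 3 = 3)
m = -12
1/(m*(X(f) + Q(-7))) = 1/(-12*(3 - 2)) = 1/(-12*1) = 1/(-12) = -1/12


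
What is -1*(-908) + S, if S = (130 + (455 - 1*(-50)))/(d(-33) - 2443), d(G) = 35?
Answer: 2185829/2408 ≈ 907.74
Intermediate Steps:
S = -635/2408 (S = (130 + (455 - 1*(-50)))/(35 - 2443) = (130 + (455 + 50))/(-2408) = (130 + 505)*(-1/2408) = 635*(-1/2408) = -635/2408 ≈ -0.26370)
-1*(-908) + S = -1*(-908) - 635/2408 = 908 - 635/2408 = 2185829/2408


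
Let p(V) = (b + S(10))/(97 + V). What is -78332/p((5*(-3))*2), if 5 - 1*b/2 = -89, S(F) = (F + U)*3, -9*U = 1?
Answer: -15744732/653 ≈ -24111.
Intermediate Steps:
U = -⅑ (U = -⅑*1 = -⅑ ≈ -0.11111)
S(F) = -⅓ + 3*F (S(F) = (F - ⅑)*3 = (-⅑ + F)*3 = -⅓ + 3*F)
b = 188 (b = 10 - 2*(-89) = 10 + 178 = 188)
p(V) = 653/(3*(97 + V)) (p(V) = (188 + (-⅓ + 3*10))/(97 + V) = (188 + (-⅓ + 30))/(97 + V) = (188 + 89/3)/(97 + V) = 653/(3*(97 + V)))
-78332/p((5*(-3))*2) = -78332/(653/(3*(97 + (5*(-3))*2))) = -78332/(653/(3*(97 - 15*2))) = -78332/(653/(3*(97 - 30))) = -78332/((653/3)/67) = -78332/((653/3)*(1/67)) = -78332/653/201 = -78332*201/653 = -15744732/653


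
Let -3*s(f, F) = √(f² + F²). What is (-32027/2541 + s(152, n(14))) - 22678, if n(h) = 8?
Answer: -57656825/2541 - 8*√362/3 ≈ -22741.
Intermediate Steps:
s(f, F) = -√(F² + f²)/3 (s(f, F) = -√(f² + F²)/3 = -√(F² + f²)/3)
(-32027/2541 + s(152, n(14))) - 22678 = (-32027/2541 - √(8² + 152²)/3) - 22678 = (-32027*1/2541 - √(64 + 23104)/3) - 22678 = (-32027/2541 - 8*√362/3) - 22678 = -57656825/2541 - 8*√362/3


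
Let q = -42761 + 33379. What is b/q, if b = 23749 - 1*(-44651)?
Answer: -34200/4691 ≈ -7.2906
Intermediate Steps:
b = 68400 (b = 23749 + 44651 = 68400)
q = -9382
b/q = 68400/(-9382) = 68400*(-1/9382) = -34200/4691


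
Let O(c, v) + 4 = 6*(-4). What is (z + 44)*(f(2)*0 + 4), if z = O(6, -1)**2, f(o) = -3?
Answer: 3312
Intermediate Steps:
O(c, v) = -28 (O(c, v) = -4 + 6*(-4) = -4 - 24 = -28)
z = 784 (z = (-28)**2 = 784)
(z + 44)*(f(2)*0 + 4) = (784 + 44)*(-3*0 + 4) = 828*(0 + 4) = 828*4 = 3312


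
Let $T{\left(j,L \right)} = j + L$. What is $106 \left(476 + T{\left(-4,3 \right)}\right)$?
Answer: $50350$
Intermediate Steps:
$T{\left(j,L \right)} = L + j$
$106 \left(476 + T{\left(-4,3 \right)}\right) = 106 \left(476 + \left(3 - 4\right)\right) = 106 \left(476 - 1\right) = 106 \cdot 475 = 50350$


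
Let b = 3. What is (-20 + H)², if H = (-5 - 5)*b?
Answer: 2500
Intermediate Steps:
H = -30 (H = (-5 - 5)*3 = -10*3 = -30)
(-20 + H)² = (-20 - 30)² = (-50)² = 2500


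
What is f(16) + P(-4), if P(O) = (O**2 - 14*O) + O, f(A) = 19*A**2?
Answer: 4932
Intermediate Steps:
P(O) = O**2 - 13*O
f(16) + P(-4) = 19*16**2 - 4*(-13 - 4) = 19*256 - 4*(-17) = 4864 + 68 = 4932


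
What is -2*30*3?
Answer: -180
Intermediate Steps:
-2*30*3 = -60*3 = -180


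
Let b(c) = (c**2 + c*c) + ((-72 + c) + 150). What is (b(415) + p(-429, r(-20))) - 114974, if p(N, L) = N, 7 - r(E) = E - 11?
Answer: 229540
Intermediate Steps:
r(E) = 18 - E (r(E) = 7 - (E - 11) = 7 - (-11 + E) = 7 + (11 - E) = 18 - E)
b(c) = 78 + c + 2*c**2 (b(c) = (c**2 + c**2) + (78 + c) = 2*c**2 + (78 + c) = 78 + c + 2*c**2)
(b(415) + p(-429, r(-20))) - 114974 = ((78 + 415 + 2*415**2) - 429) - 114974 = ((78 + 415 + 2*172225) - 429) - 114974 = ((78 + 415 + 344450) - 429) - 114974 = (344943 - 429) - 114974 = 344514 - 114974 = 229540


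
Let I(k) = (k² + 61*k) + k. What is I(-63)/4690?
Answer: 9/670 ≈ 0.013433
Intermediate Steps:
I(k) = k² + 62*k
I(-63)/4690 = -63*(62 - 63)/4690 = -63*(-1)*(1/4690) = 63*(1/4690) = 9/670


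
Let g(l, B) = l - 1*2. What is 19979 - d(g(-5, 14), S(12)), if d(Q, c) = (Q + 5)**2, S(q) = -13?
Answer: 19975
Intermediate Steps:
g(l, B) = -2 + l (g(l, B) = l - 2 = -2 + l)
d(Q, c) = (5 + Q)**2
19979 - d(g(-5, 14), S(12)) = 19979 - (5 + (-2 - 5))**2 = 19979 - (5 - 7)**2 = 19979 - 1*(-2)**2 = 19979 - 1*4 = 19979 - 4 = 19975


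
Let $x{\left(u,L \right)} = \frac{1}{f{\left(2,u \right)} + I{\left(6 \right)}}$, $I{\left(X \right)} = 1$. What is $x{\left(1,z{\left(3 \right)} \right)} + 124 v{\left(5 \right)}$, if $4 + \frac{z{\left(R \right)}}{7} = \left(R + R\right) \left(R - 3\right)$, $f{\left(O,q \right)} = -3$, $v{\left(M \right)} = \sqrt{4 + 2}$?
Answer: $- \frac{1}{2} + 124 \sqrt{6} \approx 303.24$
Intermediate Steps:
$v{\left(M \right)} = \sqrt{6}$
$z{\left(R \right)} = -28 + 14 R \left(-3 + R\right)$ ($z{\left(R \right)} = -28 + 7 \left(R + R\right) \left(R - 3\right) = -28 + 7 \cdot 2 R \left(-3 + R\right) = -28 + 14 R \left(-3 + R\right)$)
$x{\left(u,L \right)} = - \frac{1}{2}$ ($x{\left(u,L \right)} = \frac{1}{-3 + 1} = \frac{1}{-2} = - \frac{1}{2}$)
$x{\left(1,z{\left(3 \right)} \right)} + 124 v{\left(5 \right)} = - \frac{1}{2} + 124 \sqrt{6}$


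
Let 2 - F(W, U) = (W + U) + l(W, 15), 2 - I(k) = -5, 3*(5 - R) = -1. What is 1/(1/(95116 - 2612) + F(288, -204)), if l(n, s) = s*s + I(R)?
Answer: -92504/29046255 ≈ -0.0031847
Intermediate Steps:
R = 16/3 (R = 5 - ⅓*(-1) = 5 + ⅓ = 16/3 ≈ 5.3333)
I(k) = 7 (I(k) = 2 - 1*(-5) = 2 + 5 = 7)
l(n, s) = 7 + s² (l(n, s) = s*s + 7 = s² + 7 = 7 + s²)
F(W, U) = -230 - U - W (F(W, U) = 2 - ((W + U) + (7 + 15²)) = 2 - ((U + W) + (7 + 225)) = 2 - ((U + W) + 232) = 2 - (232 + U + W) = 2 + (-232 - U - W) = -230 - U - W)
1/(1/(95116 - 2612) + F(288, -204)) = 1/(1/(95116 - 2612) + (-230 - 1*(-204) - 1*288)) = 1/(1/92504 + (-230 + 204 - 288)) = 1/(1/92504 - 314) = 1/(-29046255/92504) = -92504/29046255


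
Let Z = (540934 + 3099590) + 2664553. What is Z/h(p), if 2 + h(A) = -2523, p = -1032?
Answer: -6305077/2525 ≈ -2497.1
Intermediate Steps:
h(A) = -2525 (h(A) = -2 - 2523 = -2525)
Z = 6305077 (Z = 3640524 + 2664553 = 6305077)
Z/h(p) = 6305077/(-2525) = 6305077*(-1/2525) = -6305077/2525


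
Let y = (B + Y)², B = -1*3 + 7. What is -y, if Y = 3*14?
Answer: -2116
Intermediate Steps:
B = 4 (B = -3 + 7 = 4)
Y = 42
y = 2116 (y = (4 + 42)² = 46² = 2116)
-y = -1*2116 = -2116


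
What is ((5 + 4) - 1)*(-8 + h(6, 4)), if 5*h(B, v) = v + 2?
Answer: -272/5 ≈ -54.400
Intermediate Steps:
h(B, v) = 2/5 + v/5 (h(B, v) = (v + 2)/5 = (2 + v)/5 = 2/5 + v/5)
((5 + 4) - 1)*(-8 + h(6, 4)) = ((5 + 4) - 1)*(-8 + (2/5 + (1/5)*4)) = (9 - 1)*(-8 + (2/5 + 4/5)) = 8*(-8 + 6/5) = 8*(-34/5) = -272/5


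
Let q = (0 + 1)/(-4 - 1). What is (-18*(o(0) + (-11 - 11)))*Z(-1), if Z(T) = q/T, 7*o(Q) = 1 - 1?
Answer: 396/5 ≈ 79.200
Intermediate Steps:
o(Q) = 0 (o(Q) = (1 - 1)/7 = (1/7)*0 = 0)
q = -1/5 (q = 1/(-5) = 1*(-1/5) = -1/5 ≈ -0.20000)
Z(T) = -1/(5*T)
(-18*(o(0) + (-11 - 11)))*Z(-1) = (-18*(0 + (-11 - 11)))*(-1/5/(-1)) = (-18*(0 - 22))*(-1/5*(-1)) = -18*(-22)*(1/5) = 396*(1/5) = 396/5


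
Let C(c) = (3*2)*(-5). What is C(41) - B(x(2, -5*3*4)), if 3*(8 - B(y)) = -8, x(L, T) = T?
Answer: -122/3 ≈ -40.667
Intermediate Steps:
C(c) = -30 (C(c) = 6*(-5) = -30)
B(y) = 32/3 (B(y) = 8 - ⅓*(-8) = 8 + 8/3 = 32/3)
C(41) - B(x(2, -5*3*4)) = -30 - 1*32/3 = -30 - 32/3 = -122/3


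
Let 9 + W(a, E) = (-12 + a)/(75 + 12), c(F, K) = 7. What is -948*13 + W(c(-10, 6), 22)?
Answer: -1072976/87 ≈ -12333.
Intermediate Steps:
W(a, E) = -265/29 + a/87 (W(a, E) = -9 + (-12 + a)/(75 + 12) = -9 + (-12 + a)/87 = -9 + (-12 + a)*(1/87) = -9 + (-4/29 + a/87) = -265/29 + a/87)
-948*13 + W(c(-10, 6), 22) = -948*13 + (-265/29 + (1/87)*7) = -12324 + (-265/29 + 7/87) = -12324 - 788/87 = -1072976/87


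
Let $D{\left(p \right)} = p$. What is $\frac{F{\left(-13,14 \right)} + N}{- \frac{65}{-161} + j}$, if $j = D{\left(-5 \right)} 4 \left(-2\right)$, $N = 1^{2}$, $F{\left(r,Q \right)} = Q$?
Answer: $\frac{483}{1301} \approx 0.37125$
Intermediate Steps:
$N = 1$
$j = 40$ ($j = \left(-5\right) 4 \left(-2\right) = \left(-20\right) \left(-2\right) = 40$)
$\frac{F{\left(-13,14 \right)} + N}{- \frac{65}{-161} + j} = \frac{14 + 1}{- \frac{65}{-161} + 40} = \frac{15}{\left(-65\right) \left(- \frac{1}{161}\right) + 40} = \frac{15}{\frac{65}{161} + 40} = \frac{15}{\frac{6505}{161}} = 15 \cdot \frac{161}{6505} = \frac{483}{1301}$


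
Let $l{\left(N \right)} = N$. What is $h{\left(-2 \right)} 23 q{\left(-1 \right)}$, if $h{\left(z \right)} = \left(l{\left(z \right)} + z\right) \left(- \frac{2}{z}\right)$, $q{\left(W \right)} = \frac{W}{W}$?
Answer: $-92$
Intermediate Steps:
$q{\left(W \right)} = 1$
$h{\left(z \right)} = -4$ ($h{\left(z \right)} = \left(z + z\right) \left(- \frac{2}{z}\right) = 2 z \left(- \frac{2}{z}\right) = -4$)
$h{\left(-2 \right)} 23 q{\left(-1 \right)} = \left(-4\right) 23 \cdot 1 = \left(-92\right) 1 = -92$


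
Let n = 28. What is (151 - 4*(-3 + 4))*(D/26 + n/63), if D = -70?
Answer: -12887/39 ≈ -330.44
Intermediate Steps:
(151 - 4*(-3 + 4))*(D/26 + n/63) = (151 - 4*(-3 + 4))*(-70/26 + 28/63) = (151 - 4*1)*(-70*1/26 + 28*(1/63)) = (151 - 4)*(-35/13 + 4/9) = 147*(-263/117) = -12887/39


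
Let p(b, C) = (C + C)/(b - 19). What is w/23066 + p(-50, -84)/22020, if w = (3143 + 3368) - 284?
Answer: 788754529/2920501590 ≈ 0.27007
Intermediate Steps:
p(b, C) = 2*C/(-19 + b) (p(b, C) = (2*C)/(-19 + b) = 2*C/(-19 + b))
w = 6227 (w = 6511 - 284 = 6227)
w/23066 + p(-50, -84)/22020 = 6227/23066 + (2*(-84)/(-19 - 50))/22020 = 6227*(1/23066) + (2*(-84)/(-69))*(1/22020) = 6227/23066 + (2*(-84)*(-1/69))*(1/22020) = 6227/23066 + (56/23)*(1/22020) = 6227/23066 + 14/126615 = 788754529/2920501590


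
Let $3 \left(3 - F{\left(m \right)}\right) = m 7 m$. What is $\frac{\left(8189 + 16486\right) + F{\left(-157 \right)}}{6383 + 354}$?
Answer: $- \frac{98509}{20211} \approx -4.874$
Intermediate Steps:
$F{\left(m \right)} = 3 - \frac{7 m^{2}}{3}$ ($F{\left(m \right)} = 3 - \frac{m 7 m}{3} = 3 - \frac{7 m m}{3} = 3 - \frac{7 m^{2}}{3}$)
$\frac{\left(8189 + 16486\right) + F{\left(-157 \right)}}{6383 + 354} = \frac{\left(8189 + 16486\right) + \left(3 - \frac{7 \left(-157\right)^{2}}{3}\right)}{6383 + 354} = \frac{24675 + \left(3 - \frac{172543}{3}\right)}{6737} = \left(24675 + \left(3 - \frac{172543}{3}\right)\right) \frac{1}{6737} = \left(24675 - \frac{172534}{3}\right) \frac{1}{6737} = \left(- \frac{98509}{3}\right) \frac{1}{6737} = - \frac{98509}{20211}$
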